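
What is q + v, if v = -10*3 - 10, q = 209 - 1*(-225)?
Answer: 394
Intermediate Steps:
q = 434 (q = 209 + 225 = 434)
v = -40 (v = -30 - 10 = -40)
q + v = 434 - 40 = 394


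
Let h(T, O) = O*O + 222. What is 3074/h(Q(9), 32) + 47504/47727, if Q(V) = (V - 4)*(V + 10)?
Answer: 102951391/29733921 ≈ 3.4624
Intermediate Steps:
Q(V) = (-4 + V)*(10 + V)
h(T, O) = 222 + O² (h(T, O) = O² + 222 = 222 + O²)
3074/h(Q(9), 32) + 47504/47727 = 3074/(222 + 32²) + 47504/47727 = 3074/(222 + 1024) + 47504*(1/47727) = 3074/1246 + 47504/47727 = 3074*(1/1246) + 47504/47727 = 1537/623 + 47504/47727 = 102951391/29733921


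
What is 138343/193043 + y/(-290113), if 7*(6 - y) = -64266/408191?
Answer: 114676192172552399/160023112428823483 ≈ 0.71662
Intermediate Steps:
y = 17208288/2857337 (y = 6 - (-64266)/(7*408191) = 6 - 1/7*(-64266/408191) = 6 + 64266/2857337 = 17208288/2857337 ≈ 6.0225)
138343/193043 + y/(-290113) = 138343/193043 + (17208288/2857337)/(-290113) = 138343*(1/193043) + (17208288/2857337)*(-1/290113) = 138343/193043 - 17208288/828950609081 = 114676192172552399/160023112428823483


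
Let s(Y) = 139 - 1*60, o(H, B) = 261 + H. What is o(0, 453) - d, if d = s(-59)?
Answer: 182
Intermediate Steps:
s(Y) = 79 (s(Y) = 139 - 60 = 79)
d = 79
o(0, 453) - d = (261 + 0) - 1*79 = 261 - 79 = 182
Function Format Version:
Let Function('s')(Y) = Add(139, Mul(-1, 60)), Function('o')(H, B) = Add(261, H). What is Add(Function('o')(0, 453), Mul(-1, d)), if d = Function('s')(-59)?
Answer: 182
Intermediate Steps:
Function('s')(Y) = 79 (Function('s')(Y) = Add(139, -60) = 79)
d = 79
Add(Function('o')(0, 453), Mul(-1, d)) = Add(Add(261, 0), Mul(-1, 79)) = Add(261, -79) = 182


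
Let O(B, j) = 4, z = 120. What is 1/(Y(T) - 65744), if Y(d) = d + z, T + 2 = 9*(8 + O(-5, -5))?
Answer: -1/65518 ≈ -1.5263e-5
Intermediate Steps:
T = 106 (T = -2 + 9*(8 + 4) = -2 + 9*12 = -2 + 108 = 106)
Y(d) = 120 + d (Y(d) = d + 120 = 120 + d)
1/(Y(T) - 65744) = 1/((120 + 106) - 65744) = 1/(226 - 65744) = 1/(-65518) = -1/65518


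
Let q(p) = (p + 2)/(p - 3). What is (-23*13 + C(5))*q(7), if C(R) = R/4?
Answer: -10719/16 ≈ -669.94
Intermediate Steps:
C(R) = R/4 (C(R) = R*(1/4) = R/4)
q(p) = (2 + p)/(-3 + p)
(-23*13 + C(5))*q(7) = (-23*13 + (1/4)*5)*((2 + 7)/(-3 + 7)) = (-299 + 5/4)*(9/4) = -1191*9/16 = -1191/4*9/4 = -10719/16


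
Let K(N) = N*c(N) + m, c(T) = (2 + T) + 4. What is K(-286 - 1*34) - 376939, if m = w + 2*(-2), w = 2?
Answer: -276461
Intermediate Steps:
c(T) = 6 + T
m = -2 (m = 2 + 2*(-2) = 2 - 4 = -2)
K(N) = -2 + N*(6 + N) (K(N) = N*(6 + N) - 2 = -2 + N*(6 + N))
K(-286 - 1*34) - 376939 = (-2 + (-286 - 1*34)*(6 + (-286 - 1*34))) - 376939 = (-2 + (-286 - 34)*(6 + (-286 - 34))) - 376939 = (-2 - 320*(6 - 320)) - 376939 = (-2 - 320*(-314)) - 376939 = (-2 + 100480) - 376939 = 100478 - 376939 = -276461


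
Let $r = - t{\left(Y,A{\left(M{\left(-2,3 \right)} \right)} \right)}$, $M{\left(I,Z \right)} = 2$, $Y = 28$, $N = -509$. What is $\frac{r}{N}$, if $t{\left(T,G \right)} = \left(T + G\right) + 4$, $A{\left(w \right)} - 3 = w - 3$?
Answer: $\frac{34}{509} \approx 0.066798$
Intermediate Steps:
$A{\left(w \right)} = w$ ($A{\left(w \right)} = 3 + \left(w - 3\right) = 3 + \left(-3 + w\right) = w$)
$t{\left(T,G \right)} = 4 + G + T$ ($t{\left(T,G \right)} = \left(G + T\right) + 4 = 4 + G + T$)
$r = -34$ ($r = - (4 + 2 + 28) = \left(-1\right) 34 = -34$)
$\frac{r}{N} = - \frac{34}{-509} = \left(-34\right) \left(- \frac{1}{509}\right) = \frac{34}{509}$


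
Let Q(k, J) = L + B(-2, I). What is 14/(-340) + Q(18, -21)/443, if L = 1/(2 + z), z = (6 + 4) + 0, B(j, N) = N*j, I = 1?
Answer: -20561/451860 ≈ -0.045503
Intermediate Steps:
z = 10 (z = 10 + 0 = 10)
L = 1/12 (L = 1/(2 + 10) = 1/12 ≈ 0.083333)
Q(k, J) = -23/12 (Q(k, J) = 1/12 + 1*(-2) = 1/12 - 2 = -23/12)
14/(-340) + Q(18, -21)/443 = 14/(-340) - 23/12/443 = 14*(-1/340) - 23/12*1/443 = -7/170 - 23/5316 = -20561/451860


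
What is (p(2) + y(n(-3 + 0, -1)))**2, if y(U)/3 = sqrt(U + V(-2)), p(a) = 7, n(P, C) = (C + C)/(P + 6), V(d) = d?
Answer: 25 + 28*I*sqrt(6) ≈ 25.0 + 68.586*I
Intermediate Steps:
n(P, C) = 2*C/(6 + P) (n(P, C) = (2*C)/(6 + P) = 2*C/(6 + P))
y(U) = 3*sqrt(-2 + U) (y(U) = 3*sqrt(U - 2) = 3*sqrt(-2 + U))
(p(2) + y(n(-3 + 0, -1)))**2 = (7 + 3*sqrt(-2 + 2*(-1)/(6 + (-3 + 0))))**2 = (7 + 3*sqrt(-2 + 2*(-1)/(6 - 3)))**2 = (7 + 3*sqrt(-2 + 2*(-1)/3))**2 = (7 + 3*sqrt(-2 + 2*(-1)*(1/3)))**2 = (7 + 3*sqrt(-2 - 2/3))**2 = (7 + 3*sqrt(-8/3))**2 = (7 + 3*(2*I*sqrt(6)/3))**2 = (7 + 2*I*sqrt(6))**2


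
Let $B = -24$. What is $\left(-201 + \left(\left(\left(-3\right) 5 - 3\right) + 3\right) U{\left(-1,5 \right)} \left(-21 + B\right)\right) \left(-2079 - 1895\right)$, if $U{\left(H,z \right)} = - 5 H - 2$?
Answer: $-7248576$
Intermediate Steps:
$U{\left(H,z \right)} = -2 - 5 H$
$\left(-201 + \left(\left(\left(-3\right) 5 - 3\right) + 3\right) U{\left(-1,5 \right)} \left(-21 + B\right)\right) \left(-2079 - 1895\right) = \left(-201 + \left(\left(\left(-3\right) 5 - 3\right) + 3\right) \left(-2 - -5\right) \left(-21 - 24\right)\right) \left(-2079 - 1895\right) = \left(-201 + \left(\left(-15 - 3\right) + 3\right) \left(-2 + 5\right) \left(-45\right)\right) \left(-3974\right) = \left(-201 + \left(-18 + 3\right) 3 \left(-45\right)\right) \left(-3974\right) = \left(-201 + \left(-15\right) 3 \left(-45\right)\right) \left(-3974\right) = \left(-201 - -2025\right) \left(-3974\right) = \left(-201 + 2025\right) \left(-3974\right) = 1824 \left(-3974\right) = -7248576$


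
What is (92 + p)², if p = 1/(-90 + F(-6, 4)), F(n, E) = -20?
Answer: 102394161/12100 ≈ 8462.3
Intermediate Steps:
p = -1/110 (p = 1/(-90 - 20) = 1/(-110) = -1/110 ≈ -0.0090909)
(92 + p)² = (92 - 1/110)² = (10119/110)² = 102394161/12100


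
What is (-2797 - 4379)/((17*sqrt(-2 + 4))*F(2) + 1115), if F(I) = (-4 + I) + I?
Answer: -7176/1115 ≈ -6.4359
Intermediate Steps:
F(I) = -4 + 2*I
(-2797 - 4379)/((17*sqrt(-2 + 4))*F(2) + 1115) = (-2797 - 4379)/((17*sqrt(-2 + 4))*(-4 + 2*2) + 1115) = -7176/((17*sqrt(2))*(-4 + 4) + 1115) = -7176/((17*sqrt(2))*0 + 1115) = -7176/(0 + 1115) = -7176/1115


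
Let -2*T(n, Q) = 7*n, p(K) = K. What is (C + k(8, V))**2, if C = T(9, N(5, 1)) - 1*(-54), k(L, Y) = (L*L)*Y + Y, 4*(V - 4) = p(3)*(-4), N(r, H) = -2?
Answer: 30625/4 ≈ 7656.3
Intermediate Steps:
T(n, Q) = -7*n/2
V = 1 (V = 4 + (3*(-4))/4 = 4 + (1/4)*(-12) = 4 - 3 = 1)
k(L, Y) = Y + Y*L**2 (k(L, Y) = L**2*Y + Y = Y*L**2 + Y = Y + Y*L**2)
C = 45/2 (C = -7/2*9 - 1*(-54) = -63/2 + 54 = 45/2 ≈ 22.500)
(C + k(8, V))**2 = (45/2 + 1*(1 + 8**2))**2 = (45/2 + 1*(1 + 64))**2 = (45/2 + 1*65)**2 = (45/2 + 65)**2 = (175/2)**2 = 30625/4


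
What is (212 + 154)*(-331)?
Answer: -121146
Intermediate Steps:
(212 + 154)*(-331) = 366*(-331) = -121146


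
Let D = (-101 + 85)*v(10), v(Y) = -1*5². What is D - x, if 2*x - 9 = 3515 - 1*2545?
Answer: -179/2 ≈ -89.500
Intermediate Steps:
v(Y) = -25 (v(Y) = -1*25 = -25)
x = 979/2 (x = 9/2 + (3515 - 1*2545)/2 = 9/2 + (3515 - 2545)/2 = 9/2 + (½)*970 = 9/2 + 485 = 979/2 ≈ 489.50)
D = 400 (D = (-101 + 85)*(-25) = -16*(-25) = 400)
D - x = 400 - 1*979/2 = 400 - 979/2 = -179/2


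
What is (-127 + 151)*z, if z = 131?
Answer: 3144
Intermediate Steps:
(-127 + 151)*z = (-127 + 151)*131 = 24*131 = 3144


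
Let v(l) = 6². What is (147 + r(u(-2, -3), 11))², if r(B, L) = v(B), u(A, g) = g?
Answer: 33489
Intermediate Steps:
v(l) = 36
r(B, L) = 36
(147 + r(u(-2, -3), 11))² = (147 + 36)² = 183² = 33489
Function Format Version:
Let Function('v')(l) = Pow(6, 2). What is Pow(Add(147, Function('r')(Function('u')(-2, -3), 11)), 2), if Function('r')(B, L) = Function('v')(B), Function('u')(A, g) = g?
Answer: 33489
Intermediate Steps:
Function('v')(l) = 36
Function('r')(B, L) = 36
Pow(Add(147, Function('r')(Function('u')(-2, -3), 11)), 2) = Pow(Add(147, 36), 2) = Pow(183, 2) = 33489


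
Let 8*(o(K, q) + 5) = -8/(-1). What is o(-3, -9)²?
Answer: 16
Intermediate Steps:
o(K, q) = -4 (o(K, q) = -5 + (-8/(-1))/8 = -5 + (-8*(-1))/8 = -5 + (⅛)*8 = -5 + 1 = -4)
o(-3, -9)² = (-4)² = 16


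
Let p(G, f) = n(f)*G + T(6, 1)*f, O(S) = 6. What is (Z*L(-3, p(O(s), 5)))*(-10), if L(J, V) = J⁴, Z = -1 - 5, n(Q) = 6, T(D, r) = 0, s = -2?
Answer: 4860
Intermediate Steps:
p(G, f) = 6*G (p(G, f) = 6*G + 0*f = 6*G + 0 = 6*G)
Z = -6
(Z*L(-3, p(O(s), 5)))*(-10) = -6*(-3)⁴*(-10) = -6*81*(-10) = -486*(-10) = 4860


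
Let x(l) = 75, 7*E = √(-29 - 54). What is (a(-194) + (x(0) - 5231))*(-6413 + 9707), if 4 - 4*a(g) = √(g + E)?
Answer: -16980570 - 1647*√(-9506 + 7*I*√83)/14 ≈ -1.6981e+7 - 11470.0*I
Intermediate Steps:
E = I*√83/7 (E = √(-29 - 54)/7 = √(-83)/7 = (I*√83)/7 = I*√83/7 ≈ 1.3015*I)
a(g) = 1 - √(g + I*√83/7)/4
(a(-194) + (x(0) - 5231))*(-6413 + 9707) = ((1 - √(49*(-194) + 7*I*√83)/28) + (75 - 5231))*(-6413 + 9707) = ((1 - √(-9506 + 7*I*√83)/28) - 5156)*3294 = (-5155 - √(-9506 + 7*I*√83)/28)*3294 = -16980570 - 1647*√(-9506 + 7*I*√83)/14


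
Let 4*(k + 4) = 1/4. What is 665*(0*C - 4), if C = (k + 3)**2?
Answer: -2660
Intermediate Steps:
k = -63/16 (k = -4 + (1/4)/4 = -4 + (1/4)*(1/4) = -4 + 1/16 = -63/16 ≈ -3.9375)
C = 225/256 (C = (-63/16 + 3)**2 = (-15/16)**2 = 225/256 ≈ 0.87891)
665*(0*C - 4) = 665*(0*(225/256) - 4) = 665*(0 - 4) = 665*(-4) = -2660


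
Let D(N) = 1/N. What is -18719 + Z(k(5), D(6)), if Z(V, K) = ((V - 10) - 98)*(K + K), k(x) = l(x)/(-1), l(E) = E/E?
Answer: -56266/3 ≈ -18755.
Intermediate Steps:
l(E) = 1
k(x) = -1 (k(x) = 1/(-1) = 1*(-1) = -1)
Z(V, K) = 2*K*(-108 + V) (Z(V, K) = ((-10 + V) - 98)*(2*K) = (-108 + V)*(2*K) = 2*K*(-108 + V))
-18719 + Z(k(5), D(6)) = -18719 + 2*(-108 - 1)/6 = -18719 + 2*(⅙)*(-109) = -18719 - 109/3 = -56266/3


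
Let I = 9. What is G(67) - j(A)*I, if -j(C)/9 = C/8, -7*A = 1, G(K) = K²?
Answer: 251303/56 ≈ 4487.6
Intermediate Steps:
A = -⅐ (A = -⅐*1 = -⅐ ≈ -0.14286)
j(C) = -9*C/8
G(67) - j(A)*I = 67² - (-9/8*(-⅐))*9 = 4489 - 9*9/56 = 4489 - 1*81/56 = 4489 - 81/56 = 251303/56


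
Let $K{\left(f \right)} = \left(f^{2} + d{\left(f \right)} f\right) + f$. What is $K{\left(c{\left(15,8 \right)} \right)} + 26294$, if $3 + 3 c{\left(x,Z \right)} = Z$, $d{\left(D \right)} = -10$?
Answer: $\frac{236536}{9} \approx 26282.0$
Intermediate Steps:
$c{\left(x,Z \right)} = -1 + \frac{Z}{3}$
$K{\left(f \right)} = f^{2} - 9 f$ ($K{\left(f \right)} = \left(f^{2} - 10 f\right) + f = f^{2} - 9 f$)
$K{\left(c{\left(15,8 \right)} \right)} + 26294 = \left(-1 + \frac{1}{3} \cdot 8\right) \left(-9 + \left(-1 + \frac{1}{3} \cdot 8\right)\right) + 26294 = \left(-1 + \frac{8}{3}\right) \left(-9 + \left(-1 + \frac{8}{3}\right)\right) + 26294 = \frac{5 \left(-9 + \frac{5}{3}\right)}{3} + 26294 = \frac{5}{3} \left(- \frac{22}{3}\right) + 26294 = - \frac{110}{9} + 26294 = \frac{236536}{9}$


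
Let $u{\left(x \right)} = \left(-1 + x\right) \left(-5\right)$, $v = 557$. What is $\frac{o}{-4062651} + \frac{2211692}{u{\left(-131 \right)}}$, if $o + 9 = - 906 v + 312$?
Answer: $\frac{748805464936}{223445805} \approx 3351.2$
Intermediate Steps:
$u{\left(x \right)} = 5 - 5 x$
$o = -504339$ ($o = -9 + \left(\left(-906\right) 557 + 312\right) = -9 + \left(-504642 + 312\right) = -9 - 504330 = -504339$)
$\frac{o}{-4062651} + \frac{2211692}{u{\left(-131 \right)}} = - \frac{504339}{-4062651} + \frac{2211692}{5 - -655} = \left(-504339\right) \left(- \frac{1}{4062651}\right) + \frac{2211692}{5 + 655} = \frac{168113}{1354217} + \frac{2211692}{660} = \frac{168113}{1354217} + 2211692 \cdot \frac{1}{660} = \frac{168113}{1354217} + \frac{552923}{165} = \frac{748805464936}{223445805}$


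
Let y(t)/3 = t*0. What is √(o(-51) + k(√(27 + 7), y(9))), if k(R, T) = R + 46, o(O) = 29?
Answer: √(75 + √34) ≈ 8.9906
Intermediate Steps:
y(t) = 0 (y(t) = 3*(t*0) = 3*0 = 0)
k(R, T) = 46 + R
√(o(-51) + k(√(27 + 7), y(9))) = √(29 + (46 + √(27 + 7))) = √(29 + (46 + √34)) = √(75 + √34)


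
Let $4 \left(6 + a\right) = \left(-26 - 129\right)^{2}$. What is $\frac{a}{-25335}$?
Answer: $- \frac{24001}{101340} \approx -0.23684$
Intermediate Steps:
$a = \frac{24001}{4}$ ($a = -6 + \frac{\left(-26 - 129\right)^{2}}{4} = -6 + \frac{\left(-155\right)^{2}}{4} = -6 + \frac{1}{4} \cdot 24025 = -6 + \frac{24025}{4} = \frac{24001}{4} \approx 6000.3$)
$\frac{a}{-25335} = \frac{24001}{4 \left(-25335\right)} = \frac{24001}{4} \left(- \frac{1}{25335}\right) = - \frac{24001}{101340}$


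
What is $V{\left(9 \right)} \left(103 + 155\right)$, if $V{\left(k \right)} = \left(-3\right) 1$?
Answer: $-774$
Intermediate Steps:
$V{\left(k \right)} = -3$
$V{\left(9 \right)} \left(103 + 155\right) = - 3 \left(103 + 155\right) = \left(-3\right) 258 = -774$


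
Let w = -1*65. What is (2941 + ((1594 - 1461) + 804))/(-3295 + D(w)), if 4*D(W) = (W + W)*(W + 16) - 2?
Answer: -3878/1703 ≈ -2.2772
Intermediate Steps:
w = -65
D(W) = -½ + W*(16 + W)/2 (D(W) = ((W + W)*(W + 16) - 2)/4 = ((2*W)*(16 + W) - 2)/4 = (2*W*(16 + W) - 2)/4 = (-2 + 2*W*(16 + W))/4 = -½ + W*(16 + W)/2)
(2941 + ((1594 - 1461) + 804))/(-3295 + D(w)) = (2941 + ((1594 - 1461) + 804))/(-3295 + (-½ + (½)*(-65)² + 8*(-65))) = (2941 + (133 + 804))/(-3295 + (-½ + (½)*4225 - 520)) = (2941 + 937)/(-3295 + (-½ + 4225/2 - 520)) = 3878/(-3295 + 1592) = 3878/(-1703) = 3878*(-1/1703) = -3878/1703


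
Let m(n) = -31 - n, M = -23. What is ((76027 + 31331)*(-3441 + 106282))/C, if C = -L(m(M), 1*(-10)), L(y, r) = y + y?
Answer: 5520402039/8 ≈ 6.9005e+8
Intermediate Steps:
L(y, r) = 2*y
C = 16 (C = -2*(-31 - 1*(-23)) = -2*(-31 + 23) = -2*(-8) = -1*(-16) = 16)
((76027 + 31331)*(-3441 + 106282))/C = ((76027 + 31331)*(-3441 + 106282))/16 = (107358*102841)*(1/16) = 11040804078*(1/16) = 5520402039/8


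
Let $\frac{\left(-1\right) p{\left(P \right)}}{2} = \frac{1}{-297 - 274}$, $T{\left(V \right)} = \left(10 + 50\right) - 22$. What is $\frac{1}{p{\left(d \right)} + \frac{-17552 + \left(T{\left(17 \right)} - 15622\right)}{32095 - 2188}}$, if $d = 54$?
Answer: $- \frac{17076897}{18860842} \approx -0.90542$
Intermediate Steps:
$T{\left(V \right)} = 38$ ($T{\left(V \right)} = 60 - 22 = 38$)
$p{\left(P \right)} = \frac{2}{571}$ ($p{\left(P \right)} = - \frac{2}{-297 - 274} = - \frac{2}{-571} = \left(-2\right) \left(- \frac{1}{571}\right) = \frac{2}{571}$)
$\frac{1}{p{\left(d \right)} + \frac{-17552 + \left(T{\left(17 \right)} - 15622\right)}{32095 - 2188}} = \frac{1}{\frac{2}{571} + \frac{-17552 + \left(38 - 15622\right)}{32095 - 2188}} = \frac{1}{\frac{2}{571} + \frac{-17552 + \left(38 - 15622\right)}{29907}} = \frac{1}{\frac{2}{571} + \left(-17552 - 15584\right) \frac{1}{29907}} = \frac{1}{\frac{2}{571} - \frac{33136}{29907}} = \frac{1}{- \frac{18860842}{17076897}} = - \frac{17076897}{18860842}$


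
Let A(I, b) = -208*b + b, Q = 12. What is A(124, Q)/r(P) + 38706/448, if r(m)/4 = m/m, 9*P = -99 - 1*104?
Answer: -119751/224 ≈ -534.60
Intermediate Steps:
A(I, b) = -207*b
P = -203/9 (P = (-99 - 1*104)/9 = (-99 - 104)/9 = (⅑)*(-203) = -203/9 ≈ -22.556)
r(m) = 4 (r(m) = 4*(m/m) = 4*1 = 4)
A(124, Q)/r(P) + 38706/448 = -207*12/4 + 38706/448 = -2484*¼ + 38706*(1/448) = -621 + 19353/224 = -119751/224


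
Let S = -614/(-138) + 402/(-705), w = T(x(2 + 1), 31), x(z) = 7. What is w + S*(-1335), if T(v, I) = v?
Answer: -5590444/1081 ≈ -5171.5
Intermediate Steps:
w = 7
S = 62899/16215 (S = -614*(-1/138) + 402*(-1/705) = 307/69 - 134/235 = 62899/16215 ≈ 3.8791)
w + S*(-1335) = 7 + (62899/16215)*(-1335) = 7 - 5598011/1081 = -5590444/1081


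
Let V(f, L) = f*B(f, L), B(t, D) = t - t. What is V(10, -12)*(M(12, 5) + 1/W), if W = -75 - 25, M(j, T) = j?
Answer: 0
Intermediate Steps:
B(t, D) = 0
V(f, L) = 0 (V(f, L) = f*0 = 0)
W = -100
V(10, -12)*(M(12, 5) + 1/W) = 0*(12 + 1/(-100)) = 0*(12 - 1/100) = 0*(1199/100) = 0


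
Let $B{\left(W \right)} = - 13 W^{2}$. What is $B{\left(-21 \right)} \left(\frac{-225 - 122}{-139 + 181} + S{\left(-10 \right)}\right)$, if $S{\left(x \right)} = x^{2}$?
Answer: $- \frac{1051869}{2} \approx -5.2593 \cdot 10^{5}$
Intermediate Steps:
$B{\left(-21 \right)} \left(\frac{-225 - 122}{-139 + 181} + S{\left(-10 \right)}\right) = - 13 \left(-21\right)^{2} \left(\frac{-225 - 122}{-139 + 181} + \left(-10\right)^{2}\right) = \left(-13\right) 441 \left(- \frac{347}{42} + 100\right) = - 5733 \left(\left(-347\right) \frac{1}{42} + 100\right) = - 5733 \left(- \frac{347}{42} + 100\right) = \left(-5733\right) \frac{3853}{42} = - \frac{1051869}{2}$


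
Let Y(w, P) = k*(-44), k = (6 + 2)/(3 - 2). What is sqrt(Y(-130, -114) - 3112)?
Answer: 2*I*sqrt(866) ≈ 58.856*I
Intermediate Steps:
k = 8 (k = 8/1 = 8*1 = 8)
Y(w, P) = -352 (Y(w, P) = 8*(-44) = -352)
sqrt(Y(-130, -114) - 3112) = sqrt(-352 - 3112) = sqrt(-3464) = 2*I*sqrt(866)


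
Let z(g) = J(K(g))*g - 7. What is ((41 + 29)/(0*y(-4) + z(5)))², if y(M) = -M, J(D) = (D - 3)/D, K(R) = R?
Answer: 196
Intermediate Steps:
J(D) = (-3 + D)/D
z(g) = -10 + g (z(g) = ((-3 + g)/g)*g - 7 = (-3 + g) - 7 = -10 + g)
((41 + 29)/(0*y(-4) + z(5)))² = ((41 + 29)/(0*(-1*(-4)) + (-10 + 5)))² = (70/(0*4 - 5))² = (70/(0 - 5))² = (70/(-5))² = (70*(-⅕))² = (-14)² = 196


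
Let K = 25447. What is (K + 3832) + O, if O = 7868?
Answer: 37147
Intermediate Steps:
(K + 3832) + O = (25447 + 3832) + 7868 = 29279 + 7868 = 37147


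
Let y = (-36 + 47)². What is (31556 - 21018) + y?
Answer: 10659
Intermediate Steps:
y = 121 (y = 11² = 121)
(31556 - 21018) + y = (31556 - 21018) + 121 = 10538 + 121 = 10659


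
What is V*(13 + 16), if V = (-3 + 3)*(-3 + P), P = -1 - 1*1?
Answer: 0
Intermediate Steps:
P = -2 (P = -1 - 1 = -2)
V = 0 (V = (-3 + 3)*(-3 - 2) = 0*(-5) = 0)
V*(13 + 16) = 0*(13 + 16) = 0*29 = 0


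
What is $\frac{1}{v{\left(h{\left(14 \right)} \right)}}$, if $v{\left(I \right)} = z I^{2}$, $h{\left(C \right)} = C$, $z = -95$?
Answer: $- \frac{1}{18620} \approx -5.3706 \cdot 10^{-5}$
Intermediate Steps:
$v{\left(I \right)} = - 95 I^{2}$
$\frac{1}{v{\left(h{\left(14 \right)} \right)}} = \frac{1}{\left(-95\right) 14^{2}} = \frac{1}{\left(-95\right) 196} = \frac{1}{-18620} = - \frac{1}{18620}$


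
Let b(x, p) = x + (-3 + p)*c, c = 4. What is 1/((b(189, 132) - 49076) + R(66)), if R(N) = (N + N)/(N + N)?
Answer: -1/48370 ≈ -2.0674e-5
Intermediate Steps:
b(x, p) = -12 + x + 4*p (b(x, p) = x + (-3 + p)*4 = x + (-12 + 4*p) = -12 + x + 4*p)
R(N) = 1 (R(N) = (2*N)/((2*N)) = (2*N)*(1/(2*N)) = 1)
1/((b(189, 132) - 49076) + R(66)) = 1/(((-12 + 189 + 4*132) - 49076) + 1) = 1/(((-12 + 189 + 528) - 49076) + 1) = 1/((705 - 49076) + 1) = 1/(-48371 + 1) = 1/(-48370) = -1/48370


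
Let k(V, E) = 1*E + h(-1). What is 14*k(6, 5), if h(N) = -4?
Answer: 14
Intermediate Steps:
k(V, E) = -4 + E (k(V, E) = 1*E - 4 = E - 4 = -4 + E)
14*k(6, 5) = 14*(-4 + 5) = 14*1 = 14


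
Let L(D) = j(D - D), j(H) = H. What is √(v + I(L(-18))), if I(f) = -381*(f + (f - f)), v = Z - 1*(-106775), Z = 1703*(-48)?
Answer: √25031 ≈ 158.21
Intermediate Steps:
Z = -81744
L(D) = 0 (L(D) = D - D = 0)
v = 25031 (v = -81744 - 1*(-106775) = -81744 + 106775 = 25031)
I(f) = -381*f (I(f) = -381*(f + 0) = -381*f)
√(v + I(L(-18))) = √(25031 - 381*0) = √(25031 + 0) = √25031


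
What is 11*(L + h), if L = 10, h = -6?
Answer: 44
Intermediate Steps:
11*(L + h) = 11*(10 - 6) = 11*4 = 44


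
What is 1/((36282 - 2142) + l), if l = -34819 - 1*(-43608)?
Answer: 1/42929 ≈ 2.3294e-5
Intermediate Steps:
l = 8789 (l = -34819 + 43608 = 8789)
1/((36282 - 2142) + l) = 1/((36282 - 2142) + 8789) = 1/(34140 + 8789) = 1/42929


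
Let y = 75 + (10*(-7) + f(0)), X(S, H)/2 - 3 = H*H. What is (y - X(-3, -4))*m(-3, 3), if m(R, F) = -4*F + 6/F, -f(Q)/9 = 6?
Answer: 870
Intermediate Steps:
X(S, H) = 6 + 2*H**2 (X(S, H) = 6 + 2*(H*H) = 6 + 2*H**2)
f(Q) = -54 (f(Q) = -9*6 = -54)
y = -49 (y = 75 + (10*(-7) - 54) = 75 + (-70 - 54) = 75 - 124 = -49)
(y - X(-3, -4))*m(-3, 3) = (-49 - (6 + 2*(-4)**2))*(-4*3 + 6/3) = (-49 - (6 + 2*16))*(-12 + 6*(1/3)) = (-49 - (6 + 32))*(-12 + 2) = (-49 - 1*38)*(-10) = (-49 - 38)*(-10) = -87*(-10) = 870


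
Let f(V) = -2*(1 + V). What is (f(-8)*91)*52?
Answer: 66248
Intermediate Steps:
f(V) = -2 - 2*V
(f(-8)*91)*52 = ((-2 - 2*(-8))*91)*52 = ((-2 + 16)*91)*52 = (14*91)*52 = 1274*52 = 66248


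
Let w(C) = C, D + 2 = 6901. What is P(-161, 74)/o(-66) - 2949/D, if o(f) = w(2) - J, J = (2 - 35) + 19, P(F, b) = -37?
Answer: -302447/110384 ≈ -2.7400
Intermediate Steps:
D = 6899 (D = -2 + 6901 = 6899)
J = -14 (J = -33 + 19 = -14)
o(f) = 16 (o(f) = 2 - 1*(-14) = 2 + 14 = 16)
P(-161, 74)/o(-66) - 2949/D = -37/16 - 2949/6899 = -302447/110384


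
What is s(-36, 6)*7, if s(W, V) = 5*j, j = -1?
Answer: -35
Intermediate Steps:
s(W, V) = -5 (s(W, V) = 5*(-1) = -5)
s(-36, 6)*7 = -5*7 = -35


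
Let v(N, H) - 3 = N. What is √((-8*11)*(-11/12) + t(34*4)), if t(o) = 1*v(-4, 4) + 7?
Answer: 2*√195/3 ≈ 9.3095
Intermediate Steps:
v(N, H) = 3 + N
t(o) = 6 (t(o) = 1*(3 - 4) + 7 = 1*(-1) + 7 = -1 + 7 = 6)
√((-8*11)*(-11/12) + t(34*4)) = √((-8*11)*(-11/12) + 6) = √(-(-968)/12 + 6) = √(-88*(-11/12) + 6) = √(242/3 + 6) = √(260/3) = 2*√195/3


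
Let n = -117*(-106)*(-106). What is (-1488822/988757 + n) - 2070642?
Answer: -3347195078100/988757 ≈ -3.3853e+6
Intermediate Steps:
n = -1314612 (n = 12402*(-106) = -1314612)
(-1488822/988757 + n) - 2070642 = (-1488822/988757 - 1314612) - 2070642 = -1299833306106/988757 - 2070642 = -3347195078100/988757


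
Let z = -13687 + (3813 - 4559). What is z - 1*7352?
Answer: -21785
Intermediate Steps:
z = -14433 (z = -13687 - 746 = -14433)
z - 1*7352 = -14433 - 1*7352 = -14433 - 7352 = -21785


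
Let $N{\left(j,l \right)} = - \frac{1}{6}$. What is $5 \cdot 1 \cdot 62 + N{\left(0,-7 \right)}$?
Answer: $\frac{1859}{6} \approx 309.83$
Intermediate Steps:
$N{\left(j,l \right)} = - \frac{1}{6}$ ($N{\left(j,l \right)} = \left(-1\right) \frac{1}{6} = - \frac{1}{6}$)
$5 \cdot 1 \cdot 62 + N{\left(0,-7 \right)} = 5 \cdot 1 \cdot 62 - \frac{1}{6} = 5 \cdot 62 - \frac{1}{6} = 310 - \frac{1}{6} = \frac{1859}{6}$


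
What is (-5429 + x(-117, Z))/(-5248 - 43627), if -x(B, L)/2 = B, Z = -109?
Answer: 1039/9775 ≈ 0.10629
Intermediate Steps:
x(B, L) = -2*B
(-5429 + x(-117, Z))/(-5248 - 43627) = (-5429 - 2*(-117))/(-5248 - 43627) = (-5429 + 234)/(-48875) = -5195*(-1/48875) = 1039/9775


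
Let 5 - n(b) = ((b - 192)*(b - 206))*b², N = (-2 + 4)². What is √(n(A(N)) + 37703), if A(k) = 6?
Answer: 2*I*√325373 ≈ 1140.8*I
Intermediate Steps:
N = 4 (N = 2² = 4)
n(b) = 5 - b²*(-206 + b)*(-192 + b) (n(b) = 5 - (b - 192)*(b - 206)*b² = 5 - (-192 + b)*(-206 + b)*b² = 5 - (-206 + b)*(-192 + b)*b² = 5 - b²*(-206 + b)*(-192 + b))
√(n(A(N)) + 37703) = √((5 - 1*6⁴ - 39552*6² + 398*6³) + 37703) = √((5 - 1*1296 - 39552*36 + 398*216) + 37703) = √((5 - 1296 - 1423872 + 85968) + 37703) = √(-1339195 + 37703) = √(-1301492) = 2*I*√325373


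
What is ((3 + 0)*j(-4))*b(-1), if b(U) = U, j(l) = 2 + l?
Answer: 6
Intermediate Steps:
((3 + 0)*j(-4))*b(-1) = ((3 + 0)*(2 - 4))*(-1) = (3*(-2))*(-1) = -6*(-1) = 6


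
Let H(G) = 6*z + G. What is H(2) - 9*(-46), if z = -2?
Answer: 404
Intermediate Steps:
H(G) = -12 + G (H(G) = 6*(-2) + G = -12 + G)
H(2) - 9*(-46) = (-12 + 2) - 9*(-46) = -10 + 414 = 404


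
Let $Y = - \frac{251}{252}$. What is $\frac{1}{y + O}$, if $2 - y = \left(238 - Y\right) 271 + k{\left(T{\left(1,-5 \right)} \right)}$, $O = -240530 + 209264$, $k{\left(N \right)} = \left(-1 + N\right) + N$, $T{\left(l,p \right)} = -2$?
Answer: $- \frac{252}{24198785} \approx -1.0414 \cdot 10^{-5}$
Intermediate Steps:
$k{\left(N \right)} = -1 + 2 N$
$O = -31266$
$Y = - \frac{251}{252}$ ($Y = \left(-251\right) \frac{1}{252} = - \frac{251}{252} \approx -0.99603$)
$y = - \frac{16319753}{252}$ ($y = 2 - \left(\left(238 - - \frac{251}{252}\right) 271 + \left(-1 + 2 \left(-2\right)\right)\right) = 2 - \left(\left(238 + \frac{251}{252}\right) 271 - 5\right) = 2 - \left(\frac{60227}{252} \cdot 271 - 5\right) = 2 - \left(\frac{16321517}{252} - 5\right) = 2 - \frac{16320257}{252} = - \frac{16319753}{252} \approx -64761.0$)
$\frac{1}{y + O} = \frac{1}{- \frac{16319753}{252} - 31266} = \frac{1}{- \frac{24198785}{252}} = - \frac{252}{24198785}$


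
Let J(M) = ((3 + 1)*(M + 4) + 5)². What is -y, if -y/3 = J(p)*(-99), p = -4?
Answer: -7425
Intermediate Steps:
J(M) = (21 + 4*M)² (J(M) = (4*(4 + M) + 5)² = ((16 + 4*M) + 5)² = (21 + 4*M)²)
y = 7425 (y = -3*(21 + 4*(-4))²*(-99) = -3*(21 - 16)²*(-99) = -3*5²*(-99) = -75*(-99) = -3*(-2475) = 7425)
-y = -1*7425 = -7425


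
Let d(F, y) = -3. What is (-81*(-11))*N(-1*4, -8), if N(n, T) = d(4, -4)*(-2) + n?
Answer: 1782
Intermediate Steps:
N(n, T) = 6 + n (N(n, T) = -3*(-2) + n = 6 + n)
(-81*(-11))*N(-1*4, -8) = (-81*(-11))*(6 - 1*4) = 891*(6 - 4) = 891*2 = 1782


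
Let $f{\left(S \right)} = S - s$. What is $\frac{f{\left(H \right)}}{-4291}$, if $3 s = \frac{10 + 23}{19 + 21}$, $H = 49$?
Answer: $- \frac{1949}{171640} \approx -0.011355$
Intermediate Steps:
$s = \frac{11}{40}$ ($s = \frac{\left(10 + 23\right) \frac{1}{19 + 21}}{3} = \frac{33 \cdot \frac{1}{40}}{3} = \frac{1}{3} \cdot \frac{33}{40} = \frac{11}{40} \approx 0.275$)
$f{\left(S \right)} = - \frac{11}{40} + S$ ($f{\left(S \right)} = S - \frac{11}{40} = - \frac{11}{40} + S$)
$\frac{f{\left(H \right)}}{-4291} = \frac{- \frac{11}{40} + 49}{-4291} = \frac{1949}{40} \left(- \frac{1}{4291}\right) = - \frac{1949}{171640}$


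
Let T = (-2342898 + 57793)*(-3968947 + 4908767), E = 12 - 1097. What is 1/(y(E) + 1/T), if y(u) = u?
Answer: -2147587381100/2330132308493501 ≈ -0.00092166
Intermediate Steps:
E = -1085
T = -2147587381100 (T = -2285105*939820 = -2147587381100)
1/(y(E) + 1/T) = 1/(-1085 + 1/(-2147587381100)) = 1/(-1085 - 1/2147587381100) = 1/(-2330132308493501/2147587381100) = -2147587381100/2330132308493501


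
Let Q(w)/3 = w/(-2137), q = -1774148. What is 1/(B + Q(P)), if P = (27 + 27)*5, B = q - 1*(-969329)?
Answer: -2137/1719899013 ≈ -1.2425e-6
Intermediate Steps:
B = -804819 (B = -1774148 - 1*(-969329) = -1774148 + 969329 = -804819)
P = 270 (P = 54*5 = 270)
Q(w) = -3*w/2137 (Q(w) = 3*(w/(-2137)) = 3*(w*(-1/2137)) = 3*(-w/2137) = -3*w/2137)
1/(B + Q(P)) = 1/(-804819 - 3/2137*270) = 1/(-804819 - 810/2137) = 1/(-1719899013/2137) = -2137/1719899013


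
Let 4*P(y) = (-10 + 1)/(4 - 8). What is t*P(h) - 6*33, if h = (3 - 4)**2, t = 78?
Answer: -1233/8 ≈ -154.13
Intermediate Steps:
h = 1 (h = (-1)**2 = 1)
P(y) = 9/16 (P(y) = ((-10 + 1)/(4 - 8))/4 = (-9/(-4))/4 = (-9*(-1/4))/4 = (1/4)*(9/4) = 9/16)
t*P(h) - 6*33 = 78*(9/16) - 6*33 = 351/8 - 198 = -1233/8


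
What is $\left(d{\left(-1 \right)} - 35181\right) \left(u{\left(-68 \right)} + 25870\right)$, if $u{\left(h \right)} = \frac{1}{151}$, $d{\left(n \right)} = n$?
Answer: $- \frac{137433944522}{151} \approx -9.1016 \cdot 10^{8}$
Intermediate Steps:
$u{\left(h \right)} = \frac{1}{151}$
$\left(d{\left(-1 \right)} - 35181\right) \left(u{\left(-68 \right)} + 25870\right) = \left(-1 - 35181\right) \left(\frac{1}{151} + 25870\right) = \left(-35182\right) \frac{3906371}{151} = - \frac{137433944522}{151}$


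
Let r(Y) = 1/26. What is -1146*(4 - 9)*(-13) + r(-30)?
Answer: -1936739/26 ≈ -74490.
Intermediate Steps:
r(Y) = 1/26
-1146*(4 - 9)*(-13) + r(-30) = -1146*(4 - 9)*(-13) + 1/26 = -(-5730)*(-13) + 1/26 = -1146*65 + 1/26 = -74490 + 1/26 = -1936739/26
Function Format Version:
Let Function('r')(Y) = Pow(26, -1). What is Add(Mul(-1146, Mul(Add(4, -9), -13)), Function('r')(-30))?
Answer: Rational(-1936739, 26) ≈ -74490.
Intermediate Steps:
Function('r')(Y) = Rational(1, 26)
Add(Mul(-1146, Mul(Add(4, -9), -13)), Function('r')(-30)) = Add(Mul(-1146, Mul(Add(4, -9), -13)), Rational(1, 26)) = Add(Mul(-1146, Mul(-5, -13)), Rational(1, 26)) = Add(Mul(-1146, 65), Rational(1, 26)) = Add(-74490, Rational(1, 26)) = Rational(-1936739, 26)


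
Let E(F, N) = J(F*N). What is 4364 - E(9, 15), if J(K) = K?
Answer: 4229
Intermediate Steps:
E(F, N) = F*N
4364 - E(9, 15) = 4364 - 9*15 = 4364 - 1*135 = 4364 - 135 = 4229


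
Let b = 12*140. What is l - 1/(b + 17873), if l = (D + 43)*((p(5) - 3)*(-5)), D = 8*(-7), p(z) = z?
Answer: 2541889/19553 ≈ 130.00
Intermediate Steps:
b = 1680
D = -56
l = 130 (l = (-56 + 43)*((5 - 3)*(-5)) = -26*(-5) = -13*(-10) = 130)
l - 1/(b + 17873) = 130 - 1/(1680 + 17873) = 130 - 1/19553 = 2541889/19553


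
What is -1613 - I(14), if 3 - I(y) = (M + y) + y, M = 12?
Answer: -1576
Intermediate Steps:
I(y) = -9 - 2*y (I(y) = 3 - ((12 + y) + y) = 3 - (12 + 2*y) = 3 + (-12 - 2*y) = -9 - 2*y)
-1613 - I(14) = -1613 - (-9 - 2*14) = -1613 - (-9 - 28) = -1613 - 1*(-37) = -1613 + 37 = -1576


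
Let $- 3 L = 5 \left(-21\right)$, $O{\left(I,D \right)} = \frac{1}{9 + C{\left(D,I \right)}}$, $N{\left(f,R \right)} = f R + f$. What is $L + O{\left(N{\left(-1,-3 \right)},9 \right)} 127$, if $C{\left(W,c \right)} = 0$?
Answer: $\frac{442}{9} \approx 49.111$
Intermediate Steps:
$N{\left(f,R \right)} = f + R f$ ($N{\left(f,R \right)} = R f + f = f + R f$)
$O{\left(I,D \right)} = \frac{1}{9}$ ($O{\left(I,D \right)} = \frac{1}{9 + 0} = \frac{1}{9}$)
$L = 35$ ($L = - \frac{5 \left(-21\right)}{3} = \left(- \frac{1}{3}\right) \left(-105\right) = 35$)
$L + O{\left(N{\left(-1,-3 \right)},9 \right)} 127 = 35 + \frac{1}{9} \cdot 127 = 35 + \frac{127}{9} = \frac{442}{9}$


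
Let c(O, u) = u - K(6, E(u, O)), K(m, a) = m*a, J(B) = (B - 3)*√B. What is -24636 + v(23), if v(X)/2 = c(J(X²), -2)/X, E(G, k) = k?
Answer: -711808/23 ≈ -30948.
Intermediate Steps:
J(B) = √B*(-3 + B) (J(B) = (-3 + B)*√B = √B*(-3 + B))
K(m, a) = a*m
c(O, u) = u - 6*O (c(O, u) = u - O*6 = u - 6*O)
v(X) = 2*(-2 - 6*√(X²)*(-3 + X²))/X (v(X) = 2*((-2 - 6*√(X²)*(-3 + X²))/X) = 2*(-2 - 6*√(X²)*(-3 + X²))/X)
-24636 + v(23) = -24636 + 4*(-1 + 3*√(23²)*(3 - 1*23²))/23 = -24636 + 4*(1/23)*(-1 + 3*√529*(3 - 1*529)) = -24636 + 4*(1/23)*(-1 + 3*23*(3 - 529)) = -24636 + 4*(1/23)*(-1 + 3*23*(-526)) = -24636 + 4*(1/23)*(-1 - 36294) = -24636 + 4*(1/23)*(-36295) = -24636 - 145180/23 = -711808/23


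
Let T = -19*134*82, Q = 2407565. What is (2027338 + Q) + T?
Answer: 4226131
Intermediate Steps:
T = -208772 (T = -2546*82 = -208772)
(2027338 + Q) + T = (2027338 + 2407565) - 208772 = 4434903 - 208772 = 4226131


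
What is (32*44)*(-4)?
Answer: -5632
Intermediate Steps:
(32*44)*(-4) = 1408*(-4) = -5632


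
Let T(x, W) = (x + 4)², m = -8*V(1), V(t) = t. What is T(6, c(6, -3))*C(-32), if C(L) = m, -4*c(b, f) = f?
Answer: -800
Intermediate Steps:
c(b, f) = -f/4
m = -8 (m = -8*1 = -8)
C(L) = -8
T(x, W) = (4 + x)²
T(6, c(6, -3))*C(-32) = (4 + 6)²*(-8) = 10²*(-8) = 100*(-8) = -800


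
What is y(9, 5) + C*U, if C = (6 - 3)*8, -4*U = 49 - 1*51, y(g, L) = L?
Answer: 17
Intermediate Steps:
U = ½ (U = -(49 - 1*51)/4 = -(49 - 51)/4 = -¼*(-2) = ½ ≈ 0.50000)
C = 24 (C = 3*8 = 24)
y(9, 5) + C*U = 5 + 24*(½) = 5 + 12 = 17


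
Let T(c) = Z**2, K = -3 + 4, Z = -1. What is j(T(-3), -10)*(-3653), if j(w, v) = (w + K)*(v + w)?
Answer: 65754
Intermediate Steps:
K = 1
T(c) = 1 (T(c) = (-1)**2 = 1)
j(w, v) = (1 + w)*(v + w) (j(w, v) = (w + 1)*(v + w) = (1 + w)*(v + w))
j(T(-3), -10)*(-3653) = (-10 + 1 + 1**2 - 10*1)*(-3653) = (-10 + 1 + 1 - 10)*(-3653) = -18*(-3653) = 65754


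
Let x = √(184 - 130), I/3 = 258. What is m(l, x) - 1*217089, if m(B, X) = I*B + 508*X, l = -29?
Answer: -239535 + 1524*√6 ≈ -2.3580e+5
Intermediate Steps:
I = 774 (I = 3*258 = 774)
x = 3*√6 (x = √54 = 3*√6 ≈ 7.3485)
m(B, X) = 508*X + 774*B (m(B, X) = 774*B + 508*X = 508*X + 774*B)
m(l, x) - 1*217089 = (508*(3*√6) + 774*(-29)) - 1*217089 = (1524*√6 - 22446) - 217089 = (-22446 + 1524*√6) - 217089 = -239535 + 1524*√6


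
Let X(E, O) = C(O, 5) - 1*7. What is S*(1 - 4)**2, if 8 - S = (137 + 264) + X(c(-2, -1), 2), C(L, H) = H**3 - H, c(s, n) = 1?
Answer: -4554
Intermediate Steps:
X(E, O) = 113 (X(E, O) = (5**3 - 1*5) - 1*7 = (125 - 5) - 7 = 120 - 7 = 113)
S = -506 (S = 8 - ((137 + 264) + 113) = 8 - (401 + 113) = 8 - 1*514 = 8 - 514 = -506)
S*(1 - 4)**2 = -506*(1 - 4)**2 = -506*(-3)**2 = -506*9 = -4554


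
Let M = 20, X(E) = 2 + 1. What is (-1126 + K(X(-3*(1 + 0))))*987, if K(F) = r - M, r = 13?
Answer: -1118271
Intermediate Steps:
X(E) = 3
K(F) = -7 (K(F) = 13 - 1*20 = 13 - 20 = -7)
(-1126 + K(X(-3*(1 + 0))))*987 = (-1126 - 7)*987 = -1133*987 = -1118271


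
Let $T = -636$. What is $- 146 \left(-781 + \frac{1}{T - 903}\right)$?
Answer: $\frac{175486160}{1539} \approx 1.1403 \cdot 10^{5}$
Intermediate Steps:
$- 146 \left(-781 + \frac{1}{T - 903}\right) = - 146 \left(-781 + \frac{1}{-636 - 903}\right) = - 146 \left(-781 + \frac{1}{-1539}\right) = - 146 \left(-781 - \frac{1}{1539}\right) = \left(-146\right) \left(- \frac{1201960}{1539}\right) = \frac{175486160}{1539}$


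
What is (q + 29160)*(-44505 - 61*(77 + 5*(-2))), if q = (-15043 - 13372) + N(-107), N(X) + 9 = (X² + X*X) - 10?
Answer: -1147937408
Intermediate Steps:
N(X) = -19 + 2*X² (N(X) = -9 + ((X² + X*X) - 10) = -9 + ((X² + X²) - 10) = -9 + (2*X² - 10) = -9 + (-10 + 2*X²) = -19 + 2*X²)
q = -5536 (q = (-15043 - 13372) + (-19 + 2*(-107)²) = -28415 + (-19 + 2*11449) = -28415 + (-19 + 22898) = -28415 + 22879 = -5536)
(q + 29160)*(-44505 - 61*(77 + 5*(-2))) = (-5536 + 29160)*(-44505 - 61*(77 + 5*(-2))) = 23624*(-44505 - 61*(77 - 10)) = 23624*(-44505 - 61*67) = 23624*(-44505 - 4087) = 23624*(-48592) = -1147937408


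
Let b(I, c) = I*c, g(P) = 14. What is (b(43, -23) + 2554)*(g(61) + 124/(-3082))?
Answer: 33666280/1541 ≈ 21847.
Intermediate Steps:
(b(43, -23) + 2554)*(g(61) + 124/(-3082)) = (43*(-23) + 2554)*(14 + 124/(-3082)) = (-989 + 2554)*(14 + 124*(-1/3082)) = 1565*(14 - 62/1541) = 1565*(21512/1541) = 33666280/1541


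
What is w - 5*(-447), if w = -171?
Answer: 2064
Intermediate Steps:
w - 5*(-447) = -171 - 5*(-447) = -171 + 2235 = 2064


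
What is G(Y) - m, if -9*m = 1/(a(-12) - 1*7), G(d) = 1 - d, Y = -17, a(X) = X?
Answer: 3077/171 ≈ 17.994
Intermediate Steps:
m = 1/171 (m = -1/(9*(-12 - 1*7)) = -1/(9*(-12 - 7)) = -⅑/(-19) = -⅑*(-1/19) = 1/171 ≈ 0.0058480)
G(Y) - m = (1 - 1*(-17)) - 1*1/171 = (1 + 17) - 1/171 = 18 - 1/171 = 3077/171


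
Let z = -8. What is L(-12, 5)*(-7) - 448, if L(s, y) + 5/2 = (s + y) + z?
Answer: -651/2 ≈ -325.50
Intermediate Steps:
L(s, y) = -21/2 + s + y (L(s, y) = -5/2 + ((s + y) - 8) = -5/2 + (-8 + s + y) = -21/2 + s + y)
L(-12, 5)*(-7) - 448 = (-21/2 - 12 + 5)*(-7) - 448 = -35/2*(-7) - 448 = 245/2 - 448 = -651/2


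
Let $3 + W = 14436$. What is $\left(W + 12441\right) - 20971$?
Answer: $5903$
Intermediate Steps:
$W = 14433$ ($W = -3 + 14436 = 14433$)
$\left(W + 12441\right) - 20971 = \left(14433 + 12441\right) - 20971 = 26874 - 20971 = 5903$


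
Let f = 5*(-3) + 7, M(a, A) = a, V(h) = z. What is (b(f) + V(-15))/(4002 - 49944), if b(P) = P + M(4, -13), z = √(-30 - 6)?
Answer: 2/22971 - I/7657 ≈ 8.7066e-5 - 0.0001306*I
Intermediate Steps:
z = 6*I (z = √(-36) = 6*I ≈ 6.0*I)
V(h) = 6*I
f = -8 (f = -15 + 7 = -8)
b(P) = 4 + P (b(P) = P + 4 = 4 + P)
(b(f) + V(-15))/(4002 - 49944) = ((4 - 8) + 6*I)/(4002 - 49944) = (-4 + 6*I)/(-45942) = (-4 + 6*I)*(-1/45942) = 2/22971 - I/7657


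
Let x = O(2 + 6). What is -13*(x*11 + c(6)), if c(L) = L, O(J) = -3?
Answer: 351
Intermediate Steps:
x = -3
-13*(x*11 + c(6)) = -13*(-3*11 + 6) = -13*(-33 + 6) = -13*(-27) = 351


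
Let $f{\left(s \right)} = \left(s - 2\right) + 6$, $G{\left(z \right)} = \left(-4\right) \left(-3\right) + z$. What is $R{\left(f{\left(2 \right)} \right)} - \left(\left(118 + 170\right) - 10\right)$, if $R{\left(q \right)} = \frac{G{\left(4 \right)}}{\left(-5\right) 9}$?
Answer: $- \frac{12526}{45} \approx -278.36$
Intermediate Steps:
$G{\left(z \right)} = 12 + z$
$f{\left(s \right)} = 4 + s$ ($f{\left(s \right)} = \left(-2 + s\right) + 6 = 4 + s$)
$R{\left(q \right)} = - \frac{16}{45}$ ($R{\left(q \right)} = \frac{12 + 4}{\left(-5\right) 9} = \frac{16}{-45} = 16 \left(- \frac{1}{45}\right) = - \frac{16}{45}$)
$R{\left(f{\left(2 \right)} \right)} - \left(\left(118 + 170\right) - 10\right) = - \frac{16}{45} - \left(\left(118 + 170\right) - 10\right) = - \frac{16}{45} - \left(288 - 10\right) = - \frac{16}{45} - 278 = - \frac{12526}{45}$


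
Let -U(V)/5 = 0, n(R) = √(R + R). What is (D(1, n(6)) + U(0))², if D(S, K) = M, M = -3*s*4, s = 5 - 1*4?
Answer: 144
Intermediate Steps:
s = 1 (s = 5 - 4 = 1)
n(R) = √2*√R (n(R) = √(2*R) = √2*√R)
U(V) = 0 (U(V) = -5*0 = 0)
M = -12 (M = -3*1*4 = -3*4 = -12)
D(S, K) = -12
(D(1, n(6)) + U(0))² = (-12 + 0)² = (-12)² = 144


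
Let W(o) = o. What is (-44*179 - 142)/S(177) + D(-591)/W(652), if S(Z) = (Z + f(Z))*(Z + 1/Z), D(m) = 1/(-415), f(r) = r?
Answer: -21695731/169545428 ≈ -0.12796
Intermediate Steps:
D(m) = -1/415
S(Z) = 2*Z*(Z + 1/Z) (S(Z) = (Z + Z)*(Z + 1/Z) = (2*Z)*(Z + 1/Z) = 2*Z*(Z + 1/Z))
(-44*179 - 142)/S(177) + D(-591)/W(652) = (-44*179 - 142)/(2 + 2*177²) - 1/415/652 = (-7876 - 142)/(2 + 2*31329) - 1/415*1/652 = -8018/(2 + 62658) - 1/270580 = -8018/62660 - 1/270580 = -8018*1/62660 - 1/270580 = -4009/31330 - 1/270580 = -21695731/169545428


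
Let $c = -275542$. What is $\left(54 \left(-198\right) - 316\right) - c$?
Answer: $264534$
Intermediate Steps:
$\left(54 \left(-198\right) - 316\right) - c = \left(54 \left(-198\right) - 316\right) - -275542 = \left(-10692 - 316\right) + 275542 = -11008 + 275542 = 264534$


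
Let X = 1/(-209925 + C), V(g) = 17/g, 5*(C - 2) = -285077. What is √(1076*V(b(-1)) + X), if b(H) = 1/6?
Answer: 7*√997512821174083/667346 ≈ 331.29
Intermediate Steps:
C = -285067/5 (C = 2 + (⅕)*(-285077) = 2 - 285077/5 = -285067/5 ≈ -57013.)
b(H) = ⅙ (b(H) = 1*(⅙) = ⅙)
X = -5/1334692 (X = 1/(-209925 - 285067/5) = 1/(-1334692/5) = -5/1334692 ≈ -3.7462e-6)
√(1076*V(b(-1)) + X) = √(1076*(17/(⅙)) - 5/1334692) = √(1076*(17*6) - 5/1334692) = √(1076*102 - 5/1334692) = √(109752 - 5/1334692) = √(146485116379/1334692) = 7*√997512821174083/667346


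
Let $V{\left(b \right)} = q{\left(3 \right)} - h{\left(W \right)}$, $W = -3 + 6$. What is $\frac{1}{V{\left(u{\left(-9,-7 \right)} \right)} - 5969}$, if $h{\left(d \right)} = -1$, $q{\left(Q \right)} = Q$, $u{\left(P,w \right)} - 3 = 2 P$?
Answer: $- \frac{1}{5965} \approx -0.00016764$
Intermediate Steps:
$u{\left(P,w \right)} = 3 + 2 P$
$W = 3$
$V{\left(b \right)} = 4$ ($V{\left(b \right)} = 3 - -1 = 3 + 1 = 4$)
$\frac{1}{V{\left(u{\left(-9,-7 \right)} \right)} - 5969} = \frac{1}{4 - 5969} = \frac{1}{-5965} = - \frac{1}{5965}$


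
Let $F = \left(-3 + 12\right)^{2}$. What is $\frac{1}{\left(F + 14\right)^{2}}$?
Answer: $\frac{1}{9025} \approx 0.0001108$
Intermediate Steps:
$F = 81$ ($F = 9^{2} = 81$)
$\frac{1}{\left(F + 14\right)^{2}} = \frac{1}{\left(81 + 14\right)^{2}} = \frac{1}{95^{2}} = \frac{1}{9025}$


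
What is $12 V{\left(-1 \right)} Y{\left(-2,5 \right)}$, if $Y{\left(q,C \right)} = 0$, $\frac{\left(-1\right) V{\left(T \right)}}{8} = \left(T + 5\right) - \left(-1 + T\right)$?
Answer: $0$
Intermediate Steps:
$V{\left(T \right)} = -48$ ($V{\left(T \right)} = - 8 \left(\left(T + 5\right) - \left(-1 + T\right)\right) = - 8 \left(\left(5 + T\right) - \left(-1 + T\right)\right) = \left(-8\right) 6 = -48$)
$12 V{\left(-1 \right)} Y{\left(-2,5 \right)} = 12 \left(-48\right) 0 = \left(-576\right) 0 = 0$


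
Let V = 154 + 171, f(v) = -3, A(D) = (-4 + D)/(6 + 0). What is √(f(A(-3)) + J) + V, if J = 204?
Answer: 325 + √201 ≈ 339.18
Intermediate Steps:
A(D) = -⅔ + D/6 (A(D) = (-4 + D)/6 = (-4 + D)*(⅙) = -⅔ + D/6)
V = 325
√(f(A(-3)) + J) + V = √(-3 + 204) + 325 = √201 + 325 = 325 + √201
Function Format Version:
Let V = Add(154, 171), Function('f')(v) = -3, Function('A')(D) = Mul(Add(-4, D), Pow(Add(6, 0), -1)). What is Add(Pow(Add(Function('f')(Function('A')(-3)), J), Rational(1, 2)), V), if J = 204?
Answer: Add(325, Pow(201, Rational(1, 2))) ≈ 339.18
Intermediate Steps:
Function('A')(D) = Add(Rational(-2, 3), Mul(Rational(1, 6), D)) (Function('A')(D) = Mul(Add(-4, D), Pow(6, -1)) = Mul(Add(-4, D), Rational(1, 6)) = Add(Rational(-2, 3), Mul(Rational(1, 6), D)))
V = 325
Add(Pow(Add(Function('f')(Function('A')(-3)), J), Rational(1, 2)), V) = Add(Pow(Add(-3, 204), Rational(1, 2)), 325) = Add(Pow(201, Rational(1, 2)), 325) = Add(325, Pow(201, Rational(1, 2)))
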